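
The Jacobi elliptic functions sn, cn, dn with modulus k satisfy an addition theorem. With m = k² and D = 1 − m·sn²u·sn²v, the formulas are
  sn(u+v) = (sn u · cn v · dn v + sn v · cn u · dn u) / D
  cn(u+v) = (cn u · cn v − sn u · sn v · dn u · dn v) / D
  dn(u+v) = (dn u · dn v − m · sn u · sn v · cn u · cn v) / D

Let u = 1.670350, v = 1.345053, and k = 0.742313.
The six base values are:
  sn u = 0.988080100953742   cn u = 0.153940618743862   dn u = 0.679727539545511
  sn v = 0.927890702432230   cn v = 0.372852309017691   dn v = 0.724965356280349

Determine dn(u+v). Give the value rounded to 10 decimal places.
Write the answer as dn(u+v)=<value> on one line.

dn(u+v)=0.8639469799

m = k² = 0.551028589969
D = 1 − m·sn²u·sn²v = 0.5368175613206768
dn(u+v) = (dn u·dn v − m·sn u·sn v·cn u·cn v)/D = 0.4637819108664384/0.5368175613206768 = 0.8639469799114687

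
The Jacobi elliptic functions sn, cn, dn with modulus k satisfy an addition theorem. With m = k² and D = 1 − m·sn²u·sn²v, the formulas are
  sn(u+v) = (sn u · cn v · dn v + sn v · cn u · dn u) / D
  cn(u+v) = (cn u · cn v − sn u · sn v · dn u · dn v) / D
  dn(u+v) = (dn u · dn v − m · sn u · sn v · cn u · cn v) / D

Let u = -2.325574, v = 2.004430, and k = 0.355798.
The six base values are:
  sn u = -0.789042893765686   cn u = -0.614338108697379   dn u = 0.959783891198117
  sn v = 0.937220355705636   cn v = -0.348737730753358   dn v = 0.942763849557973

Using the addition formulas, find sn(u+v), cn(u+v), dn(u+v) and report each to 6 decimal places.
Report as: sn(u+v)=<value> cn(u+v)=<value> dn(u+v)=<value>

m = k² = 0.126592216804
D = 1 − m·sn²u·sn²v = 0.9307704265287157
sn(u+v) = (sn u·cn v·dn v + sn v·cn u·dn u)/D = -0.2931955321810464/0.9307704265287157 = -0.3150030596422273
cn(u+v) = (cn u·cn v − sn u·sn v·dn u·dn v)/D = 0.8833855142628955/0.9307704265287157 = 0.9490906555308799
dn(u+v) = (dn u·dn v − m·sn u·sn v·cn u·cn v)/D = 0.9249060826206302/0.9307704265287157 = 0.9936994733170064

sn(u+v)=-0.315003 cn(u+v)=0.949091 dn(u+v)=0.993699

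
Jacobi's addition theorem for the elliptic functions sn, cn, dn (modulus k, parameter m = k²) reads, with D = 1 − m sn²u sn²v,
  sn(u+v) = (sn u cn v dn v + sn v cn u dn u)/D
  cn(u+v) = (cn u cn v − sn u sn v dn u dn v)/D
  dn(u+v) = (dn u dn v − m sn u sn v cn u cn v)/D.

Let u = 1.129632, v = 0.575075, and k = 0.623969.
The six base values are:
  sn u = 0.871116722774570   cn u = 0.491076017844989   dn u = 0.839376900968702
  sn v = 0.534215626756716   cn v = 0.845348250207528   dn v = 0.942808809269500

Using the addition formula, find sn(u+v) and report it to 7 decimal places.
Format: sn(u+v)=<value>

sn(u+v)=0.9986900

m = k² = 0.389337312961
D = 1 − m·sn²u·sn²v = 0.91568362928645
sn(u+v) = (sn u·cn v·dn v + sn v·cn u·dn u)/D = 0.9144841175289927/0.91568362928645 = 0.9986900369089354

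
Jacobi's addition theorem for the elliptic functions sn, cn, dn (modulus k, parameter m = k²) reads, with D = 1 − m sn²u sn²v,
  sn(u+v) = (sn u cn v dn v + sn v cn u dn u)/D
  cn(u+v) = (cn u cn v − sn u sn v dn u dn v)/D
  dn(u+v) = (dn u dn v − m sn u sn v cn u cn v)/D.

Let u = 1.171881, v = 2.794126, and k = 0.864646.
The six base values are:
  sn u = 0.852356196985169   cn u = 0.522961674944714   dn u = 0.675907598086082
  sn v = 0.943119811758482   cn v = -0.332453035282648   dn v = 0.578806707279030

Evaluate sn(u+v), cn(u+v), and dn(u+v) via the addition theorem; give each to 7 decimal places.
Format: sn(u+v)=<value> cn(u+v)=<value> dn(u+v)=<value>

m = k² = 0.747612705316
D = 1 − m·sn²u·sn²v = 0.5168826266324909
sn(u+v) = (sn u·cn v·dn v + sn v·cn u·dn u)/D = 0.1693525817031142/0.5168826266324909 = 0.3276422401860407
cn(u+v) = (cn u·cn v − sn u·sn v·dn u·dn v)/D = -0.4883516691739602/0.5168826266324909 = -0.9448018641206593
dn(u+v) = (dn u·dn v − m·sn u·sn v·cn u·cn v)/D = 0.4957074695198428/0.5168826266324909 = 0.9590329486394135

sn(u+v)=0.3276422 cn(u+v)=-0.9448019 dn(u+v)=0.9590329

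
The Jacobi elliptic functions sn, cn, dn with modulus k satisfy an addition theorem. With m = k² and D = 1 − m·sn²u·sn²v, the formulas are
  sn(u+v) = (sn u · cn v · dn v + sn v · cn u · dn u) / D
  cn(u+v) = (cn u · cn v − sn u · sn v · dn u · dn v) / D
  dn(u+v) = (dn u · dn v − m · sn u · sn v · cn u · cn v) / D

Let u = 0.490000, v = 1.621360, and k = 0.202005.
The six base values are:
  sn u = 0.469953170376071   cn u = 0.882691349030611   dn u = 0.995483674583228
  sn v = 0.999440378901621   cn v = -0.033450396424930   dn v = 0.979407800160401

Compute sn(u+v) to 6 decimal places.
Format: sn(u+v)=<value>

m = k² = 0.040806020025
D = 1 − m·sn²u·sn²v = 0.9909978304338672
sn(u+v) = (sn u·cn v·dn v + sn v·cn u·dn u)/D = 0.8628166778942416/0.9909978304338672 = 0.8706544569492077

sn(u+v)=0.870654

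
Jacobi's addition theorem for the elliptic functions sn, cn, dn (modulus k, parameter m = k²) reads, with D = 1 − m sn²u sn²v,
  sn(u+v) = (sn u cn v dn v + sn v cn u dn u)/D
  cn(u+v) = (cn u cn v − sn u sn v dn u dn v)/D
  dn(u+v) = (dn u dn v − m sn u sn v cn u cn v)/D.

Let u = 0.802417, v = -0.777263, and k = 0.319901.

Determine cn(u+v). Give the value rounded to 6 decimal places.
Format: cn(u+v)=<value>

sn u = 0.7136431897168306, cn u = 0.7005093844987287, dn u = 0.9735919655273085
sn v = -0.6962640067787011, cn v = 0.7177857848024499, dn v = 0.9748789021518373
m = k² = 0.102336649801
D = 1 − m·sn²u·sn²v = 0.9747337181357875
cn(u+v) = (cn u·cn v − sn u·sn v·dn u·dn v)/D = 0.9744253724787673/0.9747337181357875 = 0.99968366164904

cn(u+v)=0.999684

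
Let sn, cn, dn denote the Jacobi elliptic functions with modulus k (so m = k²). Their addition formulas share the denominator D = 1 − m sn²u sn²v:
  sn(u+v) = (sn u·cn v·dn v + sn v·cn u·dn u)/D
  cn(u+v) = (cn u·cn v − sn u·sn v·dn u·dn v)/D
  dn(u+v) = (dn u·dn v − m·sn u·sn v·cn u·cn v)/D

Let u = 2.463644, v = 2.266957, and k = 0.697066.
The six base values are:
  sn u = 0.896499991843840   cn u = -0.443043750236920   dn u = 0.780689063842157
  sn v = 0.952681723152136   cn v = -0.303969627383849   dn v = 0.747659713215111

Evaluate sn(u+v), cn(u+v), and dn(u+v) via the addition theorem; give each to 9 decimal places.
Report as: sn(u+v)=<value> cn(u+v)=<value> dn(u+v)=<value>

m = k² = 0.485901008356
D = 1 − m·sn²u·sn²v = 0.6455589232235294
sn(u+v) = (sn u·cn v·dn v + sn v·cn u·dn u)/D = -0.5332568205893702/0.6455589232235294 = -0.8260389584991087
cn(u+v) = (cn u·cn v − sn u·sn v·dn u·dn v)/D = -0.3638454158683862/0.6455589232235294 = -0.5636130224202665
dn(u+v) = (dn u·dn v − m·sn u·sn v·cn u·cn v)/D = 0.5278012260875773/0.6455589232235294 = 0.8175879956117071

sn(u+v)=-0.826038958 cn(u+v)=-0.563613022 dn(u+v)=0.817587996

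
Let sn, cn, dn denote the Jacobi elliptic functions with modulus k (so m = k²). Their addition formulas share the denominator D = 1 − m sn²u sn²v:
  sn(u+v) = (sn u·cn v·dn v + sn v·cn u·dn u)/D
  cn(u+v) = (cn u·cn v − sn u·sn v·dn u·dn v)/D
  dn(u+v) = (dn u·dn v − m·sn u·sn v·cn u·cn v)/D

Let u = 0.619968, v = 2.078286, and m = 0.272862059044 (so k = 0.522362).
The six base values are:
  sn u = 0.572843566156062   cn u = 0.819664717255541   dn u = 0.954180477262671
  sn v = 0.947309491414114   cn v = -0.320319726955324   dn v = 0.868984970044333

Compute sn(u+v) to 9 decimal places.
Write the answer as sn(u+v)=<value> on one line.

m = k² = 0.272862059044
D = 1 − m·sn²u·sn²v = 0.9196475711704594
sn(u+v) = (sn u·cn v·dn v + sn v·cn u·dn u)/D = 0.5814456576700016/0.9196475711704594 = 0.632248348060095

sn(u+v)=0.632248348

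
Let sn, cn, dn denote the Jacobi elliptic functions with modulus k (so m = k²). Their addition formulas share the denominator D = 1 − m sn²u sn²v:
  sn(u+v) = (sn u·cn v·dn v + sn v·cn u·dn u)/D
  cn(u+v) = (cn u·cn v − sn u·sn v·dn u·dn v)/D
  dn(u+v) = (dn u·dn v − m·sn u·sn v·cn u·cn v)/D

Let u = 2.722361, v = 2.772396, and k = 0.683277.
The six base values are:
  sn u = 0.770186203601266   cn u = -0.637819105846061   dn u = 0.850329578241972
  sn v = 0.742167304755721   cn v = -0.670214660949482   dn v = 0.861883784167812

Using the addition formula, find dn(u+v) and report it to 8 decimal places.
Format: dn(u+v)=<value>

m = k² = 0.466867458729
D = 1 − m·sn²u·sn²v = 0.8474582550700665
dn(u+v) = (dn u·dn v − m·sn u·sn v·cn u·cn v)/D = 0.6188070890707352/0.8474582550700665 = 0.730191824043974

dn(u+v)=0.73019182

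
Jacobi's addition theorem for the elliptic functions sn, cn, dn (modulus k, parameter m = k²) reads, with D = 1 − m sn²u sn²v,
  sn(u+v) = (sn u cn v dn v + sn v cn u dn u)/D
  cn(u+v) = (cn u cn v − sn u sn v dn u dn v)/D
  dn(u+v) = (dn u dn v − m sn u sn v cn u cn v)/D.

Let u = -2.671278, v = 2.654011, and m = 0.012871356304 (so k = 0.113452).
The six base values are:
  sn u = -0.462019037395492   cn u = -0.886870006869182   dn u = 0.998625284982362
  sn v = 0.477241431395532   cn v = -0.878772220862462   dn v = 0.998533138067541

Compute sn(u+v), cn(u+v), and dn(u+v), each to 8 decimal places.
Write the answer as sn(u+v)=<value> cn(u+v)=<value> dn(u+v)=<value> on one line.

m = k² = 0.012871356304
D = 1 − m·sn²u·sn²v = 0.9993742219383612
sn(u+v) = (sn u·cn v·dn v + sn v·cn u·dn u)/D = -0.01725532618124728/0.9993742219383612 = -0.01726613094720342
cn(u+v) = (cn u·cn v − sn u·sn v·dn u·dn v)/D = 0.9992252444735789/0.9993742219383612 = 0.9998509292500128
dn(u+v) = (dn u·dn v − m·sn u·sn v·cn u·cn v)/D = 0.9993723045374161/0.9993742219383612 = 0.9999980813984361

sn(u+v)=-0.01726613 cn(u+v)=0.99985093 dn(u+v)=0.99999808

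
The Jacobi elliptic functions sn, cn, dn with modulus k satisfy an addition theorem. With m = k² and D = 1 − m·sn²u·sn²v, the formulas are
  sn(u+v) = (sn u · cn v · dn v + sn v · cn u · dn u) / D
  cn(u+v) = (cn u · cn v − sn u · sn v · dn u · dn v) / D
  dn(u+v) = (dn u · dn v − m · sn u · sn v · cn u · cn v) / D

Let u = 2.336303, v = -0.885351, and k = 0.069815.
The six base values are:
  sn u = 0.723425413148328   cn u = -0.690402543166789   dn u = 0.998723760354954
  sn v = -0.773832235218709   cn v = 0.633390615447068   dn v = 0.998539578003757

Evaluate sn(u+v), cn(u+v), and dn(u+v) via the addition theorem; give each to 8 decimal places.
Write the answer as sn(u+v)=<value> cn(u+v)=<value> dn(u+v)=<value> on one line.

sn(u+v)=0.99263183 cn(u+v)=0.12116953 dn(u+v)=0.99759582

m = k² = 0.004874134225
D = 1 − m·sn²u·sn²v = 0.9984725090681678
sn(u+v) = (sn u·cn v·dn v + sn v·cn u·dn u)/D = 0.9911155912534145/0.9984725090681678 = 0.9926318273683677
cn(u+v) = (cn u·cn v − sn u·sn v·dn u·dn v)/D = 0.1209844458568002/0.9984725090681678 = 0.1211695312169484
dn(u+v) = (dn u·dn v − m·sn u·sn v·cn u·cn v)/D = 0.9960720054357002/0.9984725090681678 = 0.9975958240105099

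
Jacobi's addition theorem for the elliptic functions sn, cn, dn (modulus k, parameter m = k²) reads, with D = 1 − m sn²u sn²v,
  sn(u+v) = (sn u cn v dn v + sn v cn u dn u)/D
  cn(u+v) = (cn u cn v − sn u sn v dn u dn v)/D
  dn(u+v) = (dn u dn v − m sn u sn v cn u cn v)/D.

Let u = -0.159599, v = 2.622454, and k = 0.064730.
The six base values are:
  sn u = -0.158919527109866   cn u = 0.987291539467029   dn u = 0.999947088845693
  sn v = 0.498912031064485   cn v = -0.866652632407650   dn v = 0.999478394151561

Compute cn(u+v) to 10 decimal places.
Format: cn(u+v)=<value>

cn(u+v)=-0.7764179478

m = k² = 0.0041899729
D = 1 − m·sn²u·sn²v = 0.9999736601258266
cn(u+v) = (cn u·cn v − sn u·sn v·dn u·dn v)/D = -0.7763974970499808/0.9999736601258266 = -0.7764179478010319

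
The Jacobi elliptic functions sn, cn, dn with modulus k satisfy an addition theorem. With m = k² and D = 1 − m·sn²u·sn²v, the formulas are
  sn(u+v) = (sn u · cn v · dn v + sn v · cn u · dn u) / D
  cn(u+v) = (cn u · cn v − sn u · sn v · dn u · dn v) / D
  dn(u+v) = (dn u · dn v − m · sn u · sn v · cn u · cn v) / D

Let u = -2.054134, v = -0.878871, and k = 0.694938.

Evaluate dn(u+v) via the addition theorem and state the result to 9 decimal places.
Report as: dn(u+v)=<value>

sn u = -0.9880689125189816, cn u = -0.1540124154526417, dn u = 0.7269913342779182
sn v = -0.7395808065770171, cn v = 0.6730677755938765, dn v = 0.8578124698743429
m = k² = 0.482938823844
D = 1 − m·sn²u·sn²v = 0.7421080092321966
dn(u+v) = (dn u·dn v − m·sn u·sn v·cn u·cn v)/D = 0.6602052489546596/0.7421080092321966 = 0.8896349867423266

dn(u+v)=0.889634987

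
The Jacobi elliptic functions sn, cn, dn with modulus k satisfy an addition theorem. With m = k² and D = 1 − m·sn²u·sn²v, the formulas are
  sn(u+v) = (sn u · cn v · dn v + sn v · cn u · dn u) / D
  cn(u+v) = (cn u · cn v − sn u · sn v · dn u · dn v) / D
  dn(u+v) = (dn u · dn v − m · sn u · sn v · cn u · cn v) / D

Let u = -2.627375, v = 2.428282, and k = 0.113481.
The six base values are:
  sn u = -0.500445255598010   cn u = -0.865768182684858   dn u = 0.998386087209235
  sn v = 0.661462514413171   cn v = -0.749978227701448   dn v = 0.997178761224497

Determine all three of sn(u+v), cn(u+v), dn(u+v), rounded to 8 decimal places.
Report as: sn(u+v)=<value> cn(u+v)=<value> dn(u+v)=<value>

m = k² = 0.012877937361
D = 1 − m·sn²u·sn²v = 0.9985888605414938
sn(u+v) = (sn u·cn v·dn v + sn v·cn u·dn u)/D = -0.1974847844921376/0.9985888605414938 = -0.197763856874039
cn(u+v) = (cn u·cn v − sn u·sn v·dn u·dn v)/D = 0.9788664220881483/0.9985888605414938 = 0.9802496911064571
dn(u+v) = (dn u·dn v − m·sn u·sn v·cn u·cn v)/D = 0.9983373526761438/0.9985888605414938 = 0.9997481367204381

sn(u+v)=-0.19776386 cn(u+v)=0.98024969 dn(u+v)=0.99974814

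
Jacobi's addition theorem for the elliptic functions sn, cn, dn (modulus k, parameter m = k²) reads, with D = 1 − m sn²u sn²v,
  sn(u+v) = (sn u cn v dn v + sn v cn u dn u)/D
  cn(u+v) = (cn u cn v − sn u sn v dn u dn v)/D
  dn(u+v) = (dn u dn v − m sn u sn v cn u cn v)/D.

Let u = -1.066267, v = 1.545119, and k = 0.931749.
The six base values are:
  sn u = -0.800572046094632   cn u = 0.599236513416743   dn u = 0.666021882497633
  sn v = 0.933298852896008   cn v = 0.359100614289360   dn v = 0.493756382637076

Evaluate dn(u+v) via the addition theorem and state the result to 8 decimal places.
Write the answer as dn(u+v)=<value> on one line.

dn(u+v)=0.90898997

m = k² = 0.868156199001
D = 1 − m·sn²u·sn²v = 0.5153366521420198
dn(u+v) = (dn u·dn v − m·sn u·sn v·cn u·cn v)/D = 0.4684358487649395/0.5153366521420198 = 0.9089899715416417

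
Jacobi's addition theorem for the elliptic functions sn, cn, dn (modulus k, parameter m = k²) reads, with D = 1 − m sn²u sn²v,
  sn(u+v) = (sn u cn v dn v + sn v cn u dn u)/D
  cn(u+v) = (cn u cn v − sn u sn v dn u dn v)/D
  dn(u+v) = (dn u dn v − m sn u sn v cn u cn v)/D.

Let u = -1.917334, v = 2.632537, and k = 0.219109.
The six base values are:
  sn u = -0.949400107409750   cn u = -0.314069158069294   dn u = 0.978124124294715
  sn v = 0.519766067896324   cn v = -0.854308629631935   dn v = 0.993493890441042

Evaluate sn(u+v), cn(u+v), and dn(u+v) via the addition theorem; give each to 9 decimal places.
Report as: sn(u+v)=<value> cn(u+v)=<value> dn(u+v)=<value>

m = k² = 0.048008753881
D = 1 − m·sn²u·sn²v = 0.9883094529450124
sn(u+v) = (sn u·cn v·dn v + sn v·cn u·dn u)/D = 0.6461323059206092/0.9883094529450124 = 0.6537752967911344
cn(u+v) = (cn u·cn v − sn u·sn v·dn u·dn v)/D = 0.7478426425566986/0.9883094529450124 = 0.7566887479708312
dn(u+v) = (dn u·dn v − m·sn u·sn v·cn u·cn v)/D = 0.9781168366944338/0.9883094529450124 = 0.9896868169982527

sn(u+v)=0.653775297 cn(u+v)=0.756688748 dn(u+v)=0.989686817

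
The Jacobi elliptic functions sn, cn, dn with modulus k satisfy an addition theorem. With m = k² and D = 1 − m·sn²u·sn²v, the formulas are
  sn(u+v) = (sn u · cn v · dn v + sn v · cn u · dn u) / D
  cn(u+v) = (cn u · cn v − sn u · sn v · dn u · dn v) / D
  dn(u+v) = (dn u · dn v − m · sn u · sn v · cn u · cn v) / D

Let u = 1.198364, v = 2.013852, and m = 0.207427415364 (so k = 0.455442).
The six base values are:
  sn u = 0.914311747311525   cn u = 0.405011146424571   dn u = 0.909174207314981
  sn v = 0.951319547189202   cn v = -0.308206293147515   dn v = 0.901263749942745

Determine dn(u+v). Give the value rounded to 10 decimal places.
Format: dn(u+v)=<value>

dn(u+v)=0.9986451173

m = k² = 0.207427415364
D = 1 − m·sn²u·sn²v = 0.8430694140564335
dn(u+v) = (dn u·dn v − m·sn u·sn v·cn u·cn v)/D = 0.8419271538736038/0.8430694140564335 = 0.9986451172776703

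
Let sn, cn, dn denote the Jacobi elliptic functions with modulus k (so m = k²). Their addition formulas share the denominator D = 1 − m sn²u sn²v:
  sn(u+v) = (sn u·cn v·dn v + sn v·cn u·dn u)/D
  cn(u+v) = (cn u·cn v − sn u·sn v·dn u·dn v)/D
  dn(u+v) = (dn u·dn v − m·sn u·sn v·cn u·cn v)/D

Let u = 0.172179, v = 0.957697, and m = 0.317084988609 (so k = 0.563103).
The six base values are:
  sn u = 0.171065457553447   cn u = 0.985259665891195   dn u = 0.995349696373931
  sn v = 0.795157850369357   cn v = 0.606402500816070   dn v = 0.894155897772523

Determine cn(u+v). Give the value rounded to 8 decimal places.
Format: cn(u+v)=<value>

m = k² = 0.317084988609
D = 1 − m·sn²u·sn²v = 0.9941331223572978
cn(u+v) = (cn u·cn v − sn u·sn v·dn u·dn v)/D = 0.4764028274821048/0.9941331223572978 = 0.4792143192578212

cn(u+v)=0.47921432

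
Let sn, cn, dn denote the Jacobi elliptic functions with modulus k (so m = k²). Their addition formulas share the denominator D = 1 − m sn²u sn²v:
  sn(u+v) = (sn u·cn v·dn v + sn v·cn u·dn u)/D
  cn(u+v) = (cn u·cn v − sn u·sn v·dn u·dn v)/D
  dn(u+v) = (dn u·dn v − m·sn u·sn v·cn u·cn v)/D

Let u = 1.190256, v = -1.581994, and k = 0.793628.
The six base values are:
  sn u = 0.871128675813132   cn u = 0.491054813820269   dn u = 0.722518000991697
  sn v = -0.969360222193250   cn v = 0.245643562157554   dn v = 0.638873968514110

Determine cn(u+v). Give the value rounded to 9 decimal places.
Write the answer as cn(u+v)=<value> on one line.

cn(u+v)=0.926556351

m = k² = 0.629845402384
D = 1 − m·sn²u·sn²v = 0.5508731981609892
cn(u+v) = (cn u·cn v − sn u·sn v·dn u·dn v)/D = 0.5104150602311808/0.5508731981609892 = 0.9265563507811378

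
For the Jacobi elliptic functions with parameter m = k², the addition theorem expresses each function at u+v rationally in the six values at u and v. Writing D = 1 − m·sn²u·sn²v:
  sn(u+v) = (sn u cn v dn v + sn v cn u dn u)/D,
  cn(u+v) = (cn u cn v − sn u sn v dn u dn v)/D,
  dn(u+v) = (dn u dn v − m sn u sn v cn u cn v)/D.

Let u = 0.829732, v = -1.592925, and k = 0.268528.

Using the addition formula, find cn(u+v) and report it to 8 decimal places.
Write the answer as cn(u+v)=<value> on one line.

sn u = 0.7337054944480811, cn u = 0.6794676205800368, dn u = 0.9803993751476164
sn v = -0.9999746135790255, cn v = 0.007125461211640906, dn v = 0.9632737794943887
m = k² = 0.072107286784
D = 1 − m·sn²u·sn²v = 0.9611849056175371
cn(u+v) = (cn u·cn v − sn u·sn v·dn u·dn v)/D = 0.6977302712279329/0.9611849056175371 = 0.7259063965217585

cn(u+v)=0.72590640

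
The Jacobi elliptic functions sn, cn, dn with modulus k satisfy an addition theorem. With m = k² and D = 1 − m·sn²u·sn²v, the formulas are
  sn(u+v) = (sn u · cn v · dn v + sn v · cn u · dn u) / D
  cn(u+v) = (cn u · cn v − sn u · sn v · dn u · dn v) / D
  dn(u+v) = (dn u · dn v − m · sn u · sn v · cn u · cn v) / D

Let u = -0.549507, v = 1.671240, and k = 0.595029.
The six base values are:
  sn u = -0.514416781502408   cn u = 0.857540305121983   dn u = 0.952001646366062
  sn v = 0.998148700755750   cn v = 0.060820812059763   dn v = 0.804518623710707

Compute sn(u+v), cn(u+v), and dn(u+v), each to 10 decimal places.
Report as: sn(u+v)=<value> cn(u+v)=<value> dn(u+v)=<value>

m = k² = 0.354059510841
D = 1 − m·sn²u·sn²v = 0.9066537206308058
sn(u+v) = (sn u·cn v·dn v + sn v·cn u·dn u)/D = 0.7896972466234984/0.9066537206308058 = 0.8710020470373908
cn(u+v) = (cn u·cn v − sn u·sn v·dn u·dn v)/D = 0.4454202822155146/0.9066537206308058 = 0.4912793849294665
dn(u+v) = (dn u·dn v − m·sn u·sn v·cn u·cn v)/D = 0.7753849111573136/0.9066537206308058 = 0.8552161575180415

sn(u+v)=0.8710020470 cn(u+v)=0.4912793849 dn(u+v)=0.8552161575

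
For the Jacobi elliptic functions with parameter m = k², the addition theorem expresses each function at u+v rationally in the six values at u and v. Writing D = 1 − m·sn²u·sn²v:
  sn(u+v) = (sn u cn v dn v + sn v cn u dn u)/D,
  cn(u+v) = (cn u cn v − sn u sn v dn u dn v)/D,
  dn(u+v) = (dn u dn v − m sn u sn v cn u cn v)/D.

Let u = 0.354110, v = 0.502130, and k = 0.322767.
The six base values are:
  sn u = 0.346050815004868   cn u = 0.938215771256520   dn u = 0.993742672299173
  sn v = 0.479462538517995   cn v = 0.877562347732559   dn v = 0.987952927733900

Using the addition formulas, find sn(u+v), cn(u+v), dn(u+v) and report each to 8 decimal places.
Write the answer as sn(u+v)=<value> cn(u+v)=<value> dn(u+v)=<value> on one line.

sn(u+v)=0.74919586 cn(u+v)=0.66234853 dn(u+v)=0.97032220

m = k² = 0.104178536289
D = 1 − m·sn²u·sn²v = 0.997132077805211
sn(u+v) = (sn u·cn v·dn v + sn v·cn u·dn u)/D = 0.7470472200573127/0.997132077805211 = 0.7491958554794862
cn(u+v) = (cn u·cn v − sn u·sn v·dn u·dn v)/D = 0.6604489621407383/0.997132077805211 = 0.6623485261796547
dn(u+v) = (dn u·dn v − m·sn u·sn v·cn u·cn v)/D = 0.9675393894002329/0.997132077805211 = 0.9703221979678815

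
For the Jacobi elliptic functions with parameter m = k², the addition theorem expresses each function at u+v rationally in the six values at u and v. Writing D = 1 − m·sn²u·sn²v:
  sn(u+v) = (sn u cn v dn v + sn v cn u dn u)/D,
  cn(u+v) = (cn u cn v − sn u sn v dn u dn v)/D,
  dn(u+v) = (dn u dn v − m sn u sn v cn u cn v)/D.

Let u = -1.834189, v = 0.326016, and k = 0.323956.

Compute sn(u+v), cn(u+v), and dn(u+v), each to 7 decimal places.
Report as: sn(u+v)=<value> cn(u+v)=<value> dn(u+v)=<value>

sn(u+v)=-0.9949300 cn(u+v)=0.1005703 dn(u+v)=0.9466330

sn u = -0.9784690661911971, cn u = -0.2063935234132283, dn u = 0.9484319128479791
sn v = 0.3197095804447388, cn v = 0.9475155851867815, dn v = 0.9946219757340268
m = k² = 0.104947489936
D = 1 − m·sn²u·sn²v = 0.9897298317736876
sn(u+v) = (sn u·cn v·dn v + sn v·cn u·dn u)/D = -0.9847118602000482/0.9897298317736876 = -0.9949299582446184
cn(u+v) = (cn u·cn v − sn u·sn v·dn u·dn v)/D = 0.09953739138701966/0.9897298317736876 = 0.1005702649263784
dn(u+v) = (dn u·dn v − m·sn u·sn v·cn u·cn v)/D = 0.9369108947372997/0.9897298317736876 = 0.9466329746353795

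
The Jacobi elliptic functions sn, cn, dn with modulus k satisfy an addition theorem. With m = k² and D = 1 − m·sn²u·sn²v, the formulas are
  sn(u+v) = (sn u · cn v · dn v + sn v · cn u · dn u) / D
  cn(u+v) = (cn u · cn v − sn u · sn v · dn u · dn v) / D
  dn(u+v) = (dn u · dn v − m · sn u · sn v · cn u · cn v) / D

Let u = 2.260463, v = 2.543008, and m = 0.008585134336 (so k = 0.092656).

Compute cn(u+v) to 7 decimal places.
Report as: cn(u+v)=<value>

sn u = 0.7752117593491509, cn u = -0.6317014549348403, dn u = 0.997417031853604
sn v = 0.568815734072561, cn v = -0.8224649905445785, dn v = 0.9986101683275972
m = k² = 0.008585134336
D = 1 − m·sn²u·sn²v = 0.9983307130389613
cn(u+v) = (cn u·cn v − sn u·sn v·dn u·dn v)/D = 0.08034991882415539/0.9983307130389613 = 0.08048427016691374

cn(u+v)=0.0804843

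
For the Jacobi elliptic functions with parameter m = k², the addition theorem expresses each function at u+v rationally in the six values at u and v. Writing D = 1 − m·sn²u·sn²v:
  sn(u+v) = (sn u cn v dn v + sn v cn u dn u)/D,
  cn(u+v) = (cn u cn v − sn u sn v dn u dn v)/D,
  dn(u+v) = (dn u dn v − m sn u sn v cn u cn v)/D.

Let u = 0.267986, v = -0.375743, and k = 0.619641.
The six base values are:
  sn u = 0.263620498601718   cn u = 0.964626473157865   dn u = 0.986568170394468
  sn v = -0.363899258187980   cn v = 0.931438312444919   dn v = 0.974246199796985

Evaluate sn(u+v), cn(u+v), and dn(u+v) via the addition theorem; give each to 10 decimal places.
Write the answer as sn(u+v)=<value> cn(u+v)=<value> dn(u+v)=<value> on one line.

m = k² = 0.383954968881
D = 1 − m·sn²u·sn²v = 0.9964665334281218
sn(u+v) = (sn u·cn v·dn v + sn v·cn u·dn u)/D = -0.1070894413317741/0.9964665334281218 = -0.1074691800871191
cn(u+v) = (cn u·cn v − sn u·sn v·dn u·dn v)/D = 0.9906954142406771/0.9964665334281218 = 0.9942084164456678
dn(u+v) = (dn u·dn v − m·sn u·sn v·cn u·cn v)/D = 0.9942546452810925/0.9964665334281218 = 0.9977802685059378

sn(u+v)=-0.1074691801 cn(u+v)=0.9942084164 dn(u+v)=0.9977802685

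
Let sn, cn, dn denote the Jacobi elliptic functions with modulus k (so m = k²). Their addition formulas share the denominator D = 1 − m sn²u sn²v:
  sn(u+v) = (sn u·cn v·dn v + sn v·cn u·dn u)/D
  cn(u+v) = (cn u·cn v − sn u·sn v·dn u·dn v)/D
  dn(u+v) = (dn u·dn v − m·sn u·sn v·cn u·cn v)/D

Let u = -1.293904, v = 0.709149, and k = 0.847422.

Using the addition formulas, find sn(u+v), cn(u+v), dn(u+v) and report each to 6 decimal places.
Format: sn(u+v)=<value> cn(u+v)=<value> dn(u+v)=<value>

sn(u+v)=-0.533393 cn(u+v)=0.845867 dn(u+v)=0.892013

sn u = -0.8948790184217572, cn u = 0.4463087971220289, dn u = 0.6518590263866499
sn v = 0.6217570015984948, cn v = 0.7832102086689431, dn v = 0.8499331361213176
m = k² = 0.718124046084
D = 1 − m·sn²u·sn²v = 0.7776846298218014
sn(u+v) = (sn u·cn v·dn v + sn v·cn u·dn u)/D = -0.4148117375472147/0.7776846298218014 = -0.5333932569070635
cn(u+v) = (cn u·cn v − sn u·sn v·dn u·dn v)/D = 0.6578180644024098/0.7776846298218014 = 0.8458673852833406
dn(u+v) = (dn u·dn v − m·sn u·sn v·cn u·cn v)/D = 0.6937050213752594/0.7776846298218014 = 0.8920132850435978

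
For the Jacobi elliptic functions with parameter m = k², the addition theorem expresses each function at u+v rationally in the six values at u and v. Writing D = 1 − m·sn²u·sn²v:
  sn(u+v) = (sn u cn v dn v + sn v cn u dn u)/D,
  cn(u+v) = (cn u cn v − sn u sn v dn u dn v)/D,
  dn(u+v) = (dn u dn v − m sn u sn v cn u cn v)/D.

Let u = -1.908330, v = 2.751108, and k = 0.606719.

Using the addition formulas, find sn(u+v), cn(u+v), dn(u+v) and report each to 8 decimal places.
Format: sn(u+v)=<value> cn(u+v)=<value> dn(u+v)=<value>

sn(u+v)=0.72506110 cn(u+v)=0.68868455 dn(u+v)=0.89804268

sn u = -0.9926594441502888, cn u = -0.1209430772687699, dn u = 0.7982959688337338
sn v = 0.6720834704086065, cn v = -0.7404753937866698, dn v = 0.9130865475473583
m = k² = 0.368107944961
D = 1 − m·sn²u·sn²v = 0.8361591557495615
sn(u+v) = (sn u·cn v·dn v + sn v·cn u·dn u)/D = 0.6062664737570834/0.8361591557495615 = 0.7250610958312183
cn(u+v) = (cn u·cn v − sn u·sn v·dn u·dn v)/D = 0.575849890632942/0.8361591557495615 = 0.6886845484777722
dn(u+v) = (dn u·dn v − m·sn u·sn v·cn u·cn v)/D = 0.7509066066479928/0.8361591557495615 = 0.8980426770246324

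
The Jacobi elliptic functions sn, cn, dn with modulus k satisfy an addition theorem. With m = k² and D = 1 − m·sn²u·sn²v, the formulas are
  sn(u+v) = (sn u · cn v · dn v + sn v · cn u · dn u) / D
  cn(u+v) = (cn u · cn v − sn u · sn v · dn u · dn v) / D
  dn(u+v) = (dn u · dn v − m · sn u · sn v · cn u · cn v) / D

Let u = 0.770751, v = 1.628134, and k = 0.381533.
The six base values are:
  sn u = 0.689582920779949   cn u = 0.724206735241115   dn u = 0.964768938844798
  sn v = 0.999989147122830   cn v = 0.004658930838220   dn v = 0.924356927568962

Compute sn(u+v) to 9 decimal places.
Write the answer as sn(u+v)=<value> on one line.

sn(u+v)=0.753834227

m = k² = 0.145567430089
D = 1 − m·sn²u·sn²v = 0.9307806078432996
sn(u+v) = (sn u·cn v·dn v + sn v·cn u·dn u)/D = 0.7016542798314886/0.9307806078432996 = 0.753834226797315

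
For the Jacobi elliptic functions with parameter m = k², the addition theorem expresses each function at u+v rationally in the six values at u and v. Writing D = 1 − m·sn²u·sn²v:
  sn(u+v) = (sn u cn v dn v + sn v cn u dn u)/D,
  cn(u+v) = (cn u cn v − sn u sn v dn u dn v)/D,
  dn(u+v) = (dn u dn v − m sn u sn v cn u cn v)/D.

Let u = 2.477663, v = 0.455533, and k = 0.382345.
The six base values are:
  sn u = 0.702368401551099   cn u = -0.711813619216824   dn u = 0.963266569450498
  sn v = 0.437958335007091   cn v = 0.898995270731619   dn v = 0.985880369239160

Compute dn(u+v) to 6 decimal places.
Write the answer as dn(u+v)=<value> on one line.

m = k² = 0.146187699025
D = 1 − m·sn²u·sn²v = 0.9861673192845497
dn(u+v) = (dn u·dn v − m·sn u·sn v·cn u·cn v)/D = 0.9784417248713888/0.9861673192845497 = 0.9921660409323179

dn(u+v)=0.992166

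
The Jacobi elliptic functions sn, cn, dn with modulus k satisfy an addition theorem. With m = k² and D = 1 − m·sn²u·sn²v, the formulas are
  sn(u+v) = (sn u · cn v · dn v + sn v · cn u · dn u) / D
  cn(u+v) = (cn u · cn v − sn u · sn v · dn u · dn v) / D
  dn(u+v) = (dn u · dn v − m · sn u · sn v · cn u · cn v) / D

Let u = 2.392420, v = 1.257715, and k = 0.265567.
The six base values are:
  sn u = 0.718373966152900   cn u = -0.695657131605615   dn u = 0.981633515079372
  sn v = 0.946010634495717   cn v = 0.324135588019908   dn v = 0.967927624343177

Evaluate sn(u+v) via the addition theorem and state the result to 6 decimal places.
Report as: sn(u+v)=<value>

m = k² = 0.070525831489
D = 1 − m·sn²u·sn²v = 0.9674282252772836
sn(u+v) = (sn u·cn v·dn v + sn v·cn u·dn u)/D = -0.4206295812349342/0.9674282252772836 = -0.4347915124291248

sn(u+v)=-0.434792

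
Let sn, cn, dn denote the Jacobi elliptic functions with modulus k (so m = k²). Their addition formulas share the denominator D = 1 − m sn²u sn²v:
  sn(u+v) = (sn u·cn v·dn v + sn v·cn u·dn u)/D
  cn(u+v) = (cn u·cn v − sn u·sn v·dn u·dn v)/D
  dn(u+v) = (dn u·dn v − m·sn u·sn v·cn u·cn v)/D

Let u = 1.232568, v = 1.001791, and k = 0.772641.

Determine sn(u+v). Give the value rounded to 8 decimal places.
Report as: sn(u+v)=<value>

sn u = 0.8890934165010842, cn u = 0.457725787709661, dn u = 0.7267046588561205
sn v = 0.7960402871396413, cn v = 0.60524363792661, dn v = 0.7884854849979358
m = k² = 0.596974114881
D = 1 − m·sn²u·sn²v = 0.7009661278353665
sn(u+v) = (sn u·cn v·dn v + sn v·cn u·dn u)/D = 0.6890863826088663/0.7009661278353665 = 0.983052326275471

sn(u+v)=0.98305233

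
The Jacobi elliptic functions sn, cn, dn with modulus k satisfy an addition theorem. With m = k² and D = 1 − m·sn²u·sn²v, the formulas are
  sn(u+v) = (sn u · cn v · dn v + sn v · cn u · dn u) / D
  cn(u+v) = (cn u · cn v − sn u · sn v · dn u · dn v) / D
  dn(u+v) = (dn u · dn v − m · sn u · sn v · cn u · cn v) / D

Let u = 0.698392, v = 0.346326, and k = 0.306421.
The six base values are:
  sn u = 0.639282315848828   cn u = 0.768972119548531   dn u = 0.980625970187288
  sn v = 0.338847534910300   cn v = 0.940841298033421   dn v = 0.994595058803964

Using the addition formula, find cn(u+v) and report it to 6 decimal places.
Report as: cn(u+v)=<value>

cn(u+v)=0.514473

m = k² = 0.093893829241
D = 1 − m·sn²u·sn²v = 0.9955941359312342
cn(u+v) = (cn u·cn v − sn u·sn v·dn u·dn v)/D = 0.5122064086700185/0.9955941359312342 = 0.5144731072475869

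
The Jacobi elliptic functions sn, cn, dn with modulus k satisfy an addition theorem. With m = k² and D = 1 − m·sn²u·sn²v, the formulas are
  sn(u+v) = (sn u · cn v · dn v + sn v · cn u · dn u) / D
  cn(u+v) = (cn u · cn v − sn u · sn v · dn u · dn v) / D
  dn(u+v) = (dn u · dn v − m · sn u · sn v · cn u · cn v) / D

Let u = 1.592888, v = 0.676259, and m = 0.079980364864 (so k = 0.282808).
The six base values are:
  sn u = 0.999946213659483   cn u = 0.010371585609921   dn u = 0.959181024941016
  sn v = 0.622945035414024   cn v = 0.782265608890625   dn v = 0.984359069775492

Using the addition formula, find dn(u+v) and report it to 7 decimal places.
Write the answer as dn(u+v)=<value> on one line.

dn(u+v)=0.9740014

m = k² = 0.079980364864
D = 1 − m·sn²u·sn²v = 0.9689661169166379
dn(u+v) = (dn u·dn v − m·sn u·sn v·cn u·cn v)/D = 0.9437743295112711/0.9689661169166379 = 0.9740013742838295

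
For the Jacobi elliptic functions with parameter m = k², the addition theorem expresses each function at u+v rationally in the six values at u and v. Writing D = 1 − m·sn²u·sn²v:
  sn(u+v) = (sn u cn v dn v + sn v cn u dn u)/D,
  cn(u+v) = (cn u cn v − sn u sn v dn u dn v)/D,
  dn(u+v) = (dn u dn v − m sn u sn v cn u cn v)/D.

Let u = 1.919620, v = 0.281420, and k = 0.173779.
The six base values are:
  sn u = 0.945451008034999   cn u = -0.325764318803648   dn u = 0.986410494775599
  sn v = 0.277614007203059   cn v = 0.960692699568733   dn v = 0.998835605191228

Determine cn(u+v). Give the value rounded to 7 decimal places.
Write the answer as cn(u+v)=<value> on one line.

cn(u+v)=-0.5727531

m = k² = 0.030199140841
D = 1 − m·sn²u·sn²v = 0.9979195590386625
cn(u+v) = (cn u·cn v − sn u·sn v·dn u·dn v)/D = -0.5715615363463996/0.9979195590386625 = -0.5727531153883873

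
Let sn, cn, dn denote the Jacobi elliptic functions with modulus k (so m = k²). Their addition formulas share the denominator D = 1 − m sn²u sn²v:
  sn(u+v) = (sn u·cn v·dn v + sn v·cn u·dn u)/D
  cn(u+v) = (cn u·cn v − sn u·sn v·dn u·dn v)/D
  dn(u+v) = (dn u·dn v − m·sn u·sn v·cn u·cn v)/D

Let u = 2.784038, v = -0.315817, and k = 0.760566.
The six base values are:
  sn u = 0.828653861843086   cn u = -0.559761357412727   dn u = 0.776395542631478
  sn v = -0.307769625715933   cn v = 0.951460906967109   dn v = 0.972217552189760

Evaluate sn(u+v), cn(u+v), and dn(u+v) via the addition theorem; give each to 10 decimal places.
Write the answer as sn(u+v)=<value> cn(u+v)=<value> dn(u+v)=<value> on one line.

m = k² = 0.578460640356
D = 1 − m·sn²u·sn²v = 0.9623754214302642
sn(u+v) = (sn u·cn v·dn v + sn v·cn u·dn u)/D = 0.9002827077059021/0.9623754214302642 = 0.9354797386324756
cn(u+v) = (cn u·cn v − sn u·sn v·dn u·dn v)/D = -0.3400845453395492/0.9623754214302642 = -0.3533803313826552
dn(u+v) = (dn u·dn v − m·sn u·sn v·cn u·cn v)/D = 0.6762535939623339/0.9623754214302642 = 0.7026920876234542

sn(u+v)=0.9354797386 cn(u+v)=-0.3533803314 dn(u+v)=0.7026920876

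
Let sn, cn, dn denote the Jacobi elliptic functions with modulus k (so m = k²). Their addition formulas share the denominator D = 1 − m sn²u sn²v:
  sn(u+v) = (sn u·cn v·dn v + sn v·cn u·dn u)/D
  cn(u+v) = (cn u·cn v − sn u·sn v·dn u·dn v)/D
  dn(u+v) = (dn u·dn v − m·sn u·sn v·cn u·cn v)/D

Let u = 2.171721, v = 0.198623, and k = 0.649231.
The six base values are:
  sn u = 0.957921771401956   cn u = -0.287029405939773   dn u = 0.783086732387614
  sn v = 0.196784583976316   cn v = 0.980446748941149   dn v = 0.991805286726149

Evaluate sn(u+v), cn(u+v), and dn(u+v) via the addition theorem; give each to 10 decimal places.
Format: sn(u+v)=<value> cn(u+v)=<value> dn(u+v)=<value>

sn(u+v)=0.9007549253 cn(u+v)=-0.4343277155 dn(u+v)=0.8111789412

m = k² = 0.421500891361
D = 1 − m·sn²u·sn²v = 0.985022451618885
sn(u+v) = (sn u·cn v·dn v + sn v·cn u·dn u)/D = 0.8872638248751275/0.985022451618885 = 0.9007549253490709
cn(u+v) = (cn u·cn v − sn u·sn v·dn u·dn v)/D = -0.4278225511368441/0.985022451618885 = -0.4343277155091414
dn(u+v) = (dn u·dn v − m·sn u·sn v·cn u·cn v)/D = 0.7990294693983315/0.985022451618885 = 0.8111789412364419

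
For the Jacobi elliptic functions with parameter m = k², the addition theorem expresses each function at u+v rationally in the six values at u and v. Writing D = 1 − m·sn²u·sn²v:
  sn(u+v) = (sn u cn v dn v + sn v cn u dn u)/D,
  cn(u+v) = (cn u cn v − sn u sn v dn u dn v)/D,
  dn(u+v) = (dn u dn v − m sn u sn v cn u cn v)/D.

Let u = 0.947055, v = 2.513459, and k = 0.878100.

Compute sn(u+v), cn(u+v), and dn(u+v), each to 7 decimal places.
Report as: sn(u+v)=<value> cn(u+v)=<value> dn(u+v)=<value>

sn(u+v)=0.7482366 cn(u+v)=-0.6634320 dn(u+v)=0.7538675

sn u = 0.7558910441109415, cn u = 0.6546974335010568, dn u = 0.7479563429447636
sn v = 0.9881903915671034, cn v = -0.1532310347627232, dn v = 0.4970358909465624
m = k² = 0.77105961
D = 1 − m·sn²u·sn²v = 0.5697829603538092
sn(u+v) = (sn u·cn v·dn v + sn v·cn u·dn u)/D = 0.4263324462013121/0.5697829603538092 = 0.7482365670194474
cn(u+v) = (cn u·cn v − sn u·sn v·dn u·dn v)/D = -0.3780122580361063/0.5697829603538092 = -0.6634320159405573
dn(u+v) = (dn u·dn v − m·sn u·sn v·cn u·cn v)/D = 0.4295408301582725/0.5697829603538092 = 0.7538674548841321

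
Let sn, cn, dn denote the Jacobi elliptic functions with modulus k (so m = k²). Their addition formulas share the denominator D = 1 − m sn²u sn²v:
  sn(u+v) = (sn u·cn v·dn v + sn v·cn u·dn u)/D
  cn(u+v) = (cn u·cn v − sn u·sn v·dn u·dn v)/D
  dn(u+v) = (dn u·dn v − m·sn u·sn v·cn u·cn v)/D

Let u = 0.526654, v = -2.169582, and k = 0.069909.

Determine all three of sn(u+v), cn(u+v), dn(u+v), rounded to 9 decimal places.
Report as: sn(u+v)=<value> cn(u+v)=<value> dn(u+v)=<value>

sn u = 0.5025462622238306, cn u = 0.8645503191398734, dn u = 0.9993826629358658
sn v = -0.8278334778842783, cn v = -0.5609739146288534, dn v = 0.9983239527545484
m = k² = 0.004887268281
D = 1 − m·sn²u·sn²v = 0.9991541287871578
sn(u+v) = (sn u·cn v·dn v + sn v·cn u·dn u)/D = -0.9967047076461556/0.9991541287871578 = -0.9975485052101266
cn(u+v) = (cn u·cn v − sn u·sn v·dn u·dn v)/D = -0.06991923074816972/0.9991541287871578 = -0.06997842348211333
dn(u+v) = (dn u·dn v − m·sn u·sn v·cn u·cn v)/D = 0.9967215567431103/0.9991541287871578 = 0.9975653685713131

sn(u+v)=-0.997548505 cn(u+v)=-0.069978423 dn(u+v)=0.997565369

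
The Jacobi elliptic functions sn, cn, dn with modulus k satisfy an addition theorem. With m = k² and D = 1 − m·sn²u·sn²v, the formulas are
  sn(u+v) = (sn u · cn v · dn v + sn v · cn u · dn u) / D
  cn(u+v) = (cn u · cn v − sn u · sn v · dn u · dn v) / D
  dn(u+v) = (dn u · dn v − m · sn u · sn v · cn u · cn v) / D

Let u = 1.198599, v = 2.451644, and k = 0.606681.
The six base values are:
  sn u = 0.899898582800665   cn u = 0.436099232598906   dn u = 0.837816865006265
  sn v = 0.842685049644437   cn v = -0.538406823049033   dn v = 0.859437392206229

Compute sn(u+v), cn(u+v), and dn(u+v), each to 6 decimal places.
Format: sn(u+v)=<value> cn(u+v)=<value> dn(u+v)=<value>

sn(u+v)=-0.137649 cn(u+v)=-0.990481 dn(u+v)=0.996507

m = k² = 0.368061835761
D = 1 − m·sn²u·sn²v = 0.788340141384525
sn(u+v) = (sn u·cn v·dn v + sn v·cn u·dn u)/D = -0.108514406637643/0.788340141384525 = -0.1376492213717092
cn(u+v) = (cn u·cn v − sn u·sn v·dn u·dn v)/D = -0.7808359636122385/0.788340141384525 = -0.990481040634177
dn(u+v) = (dn u·dn v − m·sn u·sn v·cn u·cn v)/D = 0.7855864763639804/0.788340141384525 = 0.9965070089977805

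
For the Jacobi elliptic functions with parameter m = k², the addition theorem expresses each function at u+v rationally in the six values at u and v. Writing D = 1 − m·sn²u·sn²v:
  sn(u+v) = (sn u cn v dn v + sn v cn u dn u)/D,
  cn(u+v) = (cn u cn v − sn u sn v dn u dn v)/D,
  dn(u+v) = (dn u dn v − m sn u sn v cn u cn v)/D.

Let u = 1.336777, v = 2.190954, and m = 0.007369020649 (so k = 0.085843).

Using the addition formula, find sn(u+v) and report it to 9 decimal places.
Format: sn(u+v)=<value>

sn u = 0.9722654104188734, cn u = 0.2338802507759465, dn u = 0.9965109455354614
sn v = 0.8166348803449413, cn v = -0.5771546345685907, dn v = 0.9975398013071997
m = k² = 0.007369020649
D = 1 − m·sn²u·sn²v = 0.9953544697139436
sn(u+v) = (sn u·cn v·dn v + sn v·cn u·dn u)/D = -0.3694385738880228/0.9953544697139436 = -0.3711628220187692

sn(u+v)=-0.371162822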